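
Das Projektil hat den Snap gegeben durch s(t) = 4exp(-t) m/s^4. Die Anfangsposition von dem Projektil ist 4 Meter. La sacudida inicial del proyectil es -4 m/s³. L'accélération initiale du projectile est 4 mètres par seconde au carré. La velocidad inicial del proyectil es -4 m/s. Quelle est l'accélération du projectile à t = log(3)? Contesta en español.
Para resolver esto, necesitamos tomar 2 integrales de nuestra ecuación del snap s(t) = 4·exp(-t). La antiderivada del snap, con j(0) = -4, da la sacudida: j(t) = -4·exp(-t). La antiderivada de la sacudida es la aceleración. Usando a(0) = 4, obtenemos a(t) = 4·exp(-t). Tenemos la aceleración a(t) = 4·exp(-t). Sustituyendo t = log(3): a(log(3)) = 4/3.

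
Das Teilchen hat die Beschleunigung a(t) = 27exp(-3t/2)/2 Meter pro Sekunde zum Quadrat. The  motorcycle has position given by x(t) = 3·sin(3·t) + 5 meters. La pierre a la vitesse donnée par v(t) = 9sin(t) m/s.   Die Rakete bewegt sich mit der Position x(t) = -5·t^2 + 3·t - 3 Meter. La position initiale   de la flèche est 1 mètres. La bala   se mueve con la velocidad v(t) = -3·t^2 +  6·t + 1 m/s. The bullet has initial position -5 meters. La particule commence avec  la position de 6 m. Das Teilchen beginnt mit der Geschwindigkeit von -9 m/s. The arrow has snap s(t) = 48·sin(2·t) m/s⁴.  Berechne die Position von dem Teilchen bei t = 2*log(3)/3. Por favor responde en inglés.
We must find the antiderivative of our acceleration equation a(t) = 27·exp(-3·t/2)/2 2 times. Integrating acceleration and using the initial condition v(0) = -9, we get v(t) = -9·exp(-3·t/2). Finding the integral of v(t) and using x(0) = 6: x(t) = 6·exp(-3·t/2). Using x(t) = 6·exp(-3·t/2) and substituting t = 2*log(3)/3, we find x = 2.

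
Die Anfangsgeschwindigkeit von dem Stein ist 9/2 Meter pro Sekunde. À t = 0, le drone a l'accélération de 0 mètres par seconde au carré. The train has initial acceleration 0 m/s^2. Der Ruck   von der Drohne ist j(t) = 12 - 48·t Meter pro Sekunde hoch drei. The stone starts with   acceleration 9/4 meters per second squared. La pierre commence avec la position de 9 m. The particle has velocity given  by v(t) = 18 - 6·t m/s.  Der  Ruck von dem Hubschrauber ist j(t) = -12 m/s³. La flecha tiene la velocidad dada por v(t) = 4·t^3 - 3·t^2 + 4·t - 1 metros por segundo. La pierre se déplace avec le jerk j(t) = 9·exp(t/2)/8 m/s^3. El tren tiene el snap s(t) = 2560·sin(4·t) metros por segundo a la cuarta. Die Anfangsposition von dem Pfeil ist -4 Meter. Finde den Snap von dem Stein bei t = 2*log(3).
Um dies zu lösen, müssen wir 1 Ableitung unserer Gleichung für den Ruck j(t) = 9·exp(t/2)/8 nehmen. Die Ableitung von dem Ruck ergibt den Snap: s(t) = 9·exp(t/2)/16. Wir haben den Snap s(t) = 9·exp(t/2)/16. Durch Einsetzen von t = 2*log(3): s(2*log(3)) = 27/16.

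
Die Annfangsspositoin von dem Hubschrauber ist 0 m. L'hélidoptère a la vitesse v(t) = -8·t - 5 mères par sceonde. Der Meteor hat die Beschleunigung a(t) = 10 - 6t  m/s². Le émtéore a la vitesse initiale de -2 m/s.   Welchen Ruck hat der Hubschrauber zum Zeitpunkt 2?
Um dies zu lösen, müssen wir 2 Ableitungen unserer Gleichung für die Geschwindigkeit v(t) = -8·t - 5 nehmen. Durch Ableiten von der Geschwindigkeit erhalten wir die Beschleunigung: a(t) = -8. Mit d/dt von a(t) finden wir j(t) = 0. Aus der Gleichung für den Ruck j(t) = 0, setzen wir t = 2 ein und erhalten j = 0.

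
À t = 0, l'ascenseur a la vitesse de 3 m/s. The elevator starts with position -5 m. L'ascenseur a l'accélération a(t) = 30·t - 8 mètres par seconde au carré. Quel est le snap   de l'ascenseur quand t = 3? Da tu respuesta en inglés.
To solve this, we need to take 2 derivatives of our acceleration equation a(t) = 30·t - 8. Taking d/dt of a(t), we find j(t) = 30. Differentiating jerk, we get snap: s(t) = 0. From the given snap equation s(t) = 0, we substitute t = 3 to get s = 0.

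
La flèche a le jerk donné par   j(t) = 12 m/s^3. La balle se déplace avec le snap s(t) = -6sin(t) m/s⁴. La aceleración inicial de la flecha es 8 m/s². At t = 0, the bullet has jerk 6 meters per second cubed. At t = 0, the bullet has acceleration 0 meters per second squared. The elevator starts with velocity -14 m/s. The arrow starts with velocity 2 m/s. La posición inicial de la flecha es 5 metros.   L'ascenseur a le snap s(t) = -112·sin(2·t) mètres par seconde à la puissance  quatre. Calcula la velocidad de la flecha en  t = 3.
Necesitamos integrar nuestra ecuación de la sacudida j(t) = 12 2 veces. La antiderivada de la sacudida es la aceleración. Usando a(0) = 8, obtenemos a(t) = 12·t + 8. Tomando ∫a(t)dt y aplicando v(0) = 2, encontramos v(t) = 6·t^2 + 8·t + 2. De la ecuación de la velocidad v(t) = 6·t^2 + 8·t + 2, sustituimos t = 3 para obtener v = 80.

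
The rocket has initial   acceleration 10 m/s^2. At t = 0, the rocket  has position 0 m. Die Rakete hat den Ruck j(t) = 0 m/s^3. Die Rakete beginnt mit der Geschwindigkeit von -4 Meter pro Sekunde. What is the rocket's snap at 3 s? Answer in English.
To solve this, we need to take 1 derivative of our jerk equation j(t) = 0. The derivative of jerk gives snap: s(t) = 0. Using s(t) = 0 and substituting t = 3, we find s = 0.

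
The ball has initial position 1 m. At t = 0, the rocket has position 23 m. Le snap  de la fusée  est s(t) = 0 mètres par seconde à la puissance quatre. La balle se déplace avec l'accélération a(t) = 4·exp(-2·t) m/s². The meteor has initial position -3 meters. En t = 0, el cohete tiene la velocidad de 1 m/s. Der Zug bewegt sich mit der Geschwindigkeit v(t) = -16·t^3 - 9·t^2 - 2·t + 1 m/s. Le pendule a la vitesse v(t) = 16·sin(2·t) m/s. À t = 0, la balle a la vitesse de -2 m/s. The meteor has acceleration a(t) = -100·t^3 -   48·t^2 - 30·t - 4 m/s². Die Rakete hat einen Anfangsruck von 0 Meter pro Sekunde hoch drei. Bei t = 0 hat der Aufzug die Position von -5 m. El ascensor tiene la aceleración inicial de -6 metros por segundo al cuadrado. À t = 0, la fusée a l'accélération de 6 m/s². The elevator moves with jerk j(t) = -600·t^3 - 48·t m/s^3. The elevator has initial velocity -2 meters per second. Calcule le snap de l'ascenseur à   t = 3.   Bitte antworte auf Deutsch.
Ausgehend von dem Ruck j(t) = -600·t^3 - 48·t, nehmen wir 1 Ableitung. Durch Ableiten von dem Ruck erhalten wir den Snap: s(t) = -1800·t^2 - 48. Wir haben den Snap s(t) = -1800·t^2 - 48. Durch Einsetzen von t = 3: s(3) = -16248.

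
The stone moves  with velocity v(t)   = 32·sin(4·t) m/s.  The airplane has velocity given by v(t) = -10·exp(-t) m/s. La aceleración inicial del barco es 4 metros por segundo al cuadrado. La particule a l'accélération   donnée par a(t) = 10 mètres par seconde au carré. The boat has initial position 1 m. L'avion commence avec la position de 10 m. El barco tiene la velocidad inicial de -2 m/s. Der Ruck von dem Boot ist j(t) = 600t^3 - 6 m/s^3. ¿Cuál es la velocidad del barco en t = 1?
Para resolver esto, necesitamos tomar 2 integrales de nuestra ecuación de la sacudida j(t) = 600·t^3 - 6. La integral de la sacudida es la aceleración. Usando a(0) = 4, obtenemos a(t) = 150·t^4 - 6·t + 4. Tomando ∫a(t)dt y aplicando v(0) = -2, encontramos v(t) = 30·t^5 - 3·t^2 + 4·t - 2. Tenemos la velocidad v(t) = 30·t^5 - 3·t^2 + 4·t - 2. Sustituyendo t = 1: v(1) = 29.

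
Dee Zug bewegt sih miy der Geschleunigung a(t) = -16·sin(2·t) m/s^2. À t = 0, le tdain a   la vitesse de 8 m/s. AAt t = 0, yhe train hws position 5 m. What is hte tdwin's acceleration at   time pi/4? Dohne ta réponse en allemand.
Mit a(t) = -16·sin(2·t) und Einsetzen von t = pi/4, finden wir a = -16.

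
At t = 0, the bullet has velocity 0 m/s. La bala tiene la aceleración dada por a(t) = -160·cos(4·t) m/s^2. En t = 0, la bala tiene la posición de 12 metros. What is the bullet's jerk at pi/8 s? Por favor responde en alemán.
Ausgehend von der Beschleunigung a(t) = -160·cos(4·t), nehmen wir 1 Ableitung. Durch Ableiten von der Beschleunigung erhalten wir den Ruck: j(t) = 640·sin(4·t). Aus der Gleichung für den Ruck j(t) = 640·sin(4·t), setzen wir t = pi/8 ein und erhalten j = 640.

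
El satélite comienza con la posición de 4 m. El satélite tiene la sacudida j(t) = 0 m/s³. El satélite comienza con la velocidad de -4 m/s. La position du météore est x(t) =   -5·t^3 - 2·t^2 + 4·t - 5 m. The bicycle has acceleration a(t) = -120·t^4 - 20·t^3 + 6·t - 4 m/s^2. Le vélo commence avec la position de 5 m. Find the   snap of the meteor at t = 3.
To solve this, we need to take 4 derivatives of our position equation x(t) = -5·t^3 - 2·t^2 + 4·t - 5. The derivative of position gives velocity: v(t) = -15·t^2 - 4·t + 4. The derivative of velocity gives acceleration: a(t) = -30·t - 4. The derivative of acceleration gives jerk: j(t) = -30. Differentiating jerk, we get snap: s(t) = 0. Using s(t) = 0 and substituting t = 3, we find s = 0.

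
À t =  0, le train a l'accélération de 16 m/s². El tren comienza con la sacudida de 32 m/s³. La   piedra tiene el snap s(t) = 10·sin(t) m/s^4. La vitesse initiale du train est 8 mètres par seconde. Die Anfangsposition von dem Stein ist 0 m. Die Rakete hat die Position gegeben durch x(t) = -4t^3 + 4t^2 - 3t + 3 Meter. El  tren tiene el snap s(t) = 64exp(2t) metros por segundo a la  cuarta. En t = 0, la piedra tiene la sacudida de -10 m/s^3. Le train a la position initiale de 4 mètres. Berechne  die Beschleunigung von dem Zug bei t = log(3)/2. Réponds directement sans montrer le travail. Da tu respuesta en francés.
L'accélération à t = log(3)/2 est a = 48.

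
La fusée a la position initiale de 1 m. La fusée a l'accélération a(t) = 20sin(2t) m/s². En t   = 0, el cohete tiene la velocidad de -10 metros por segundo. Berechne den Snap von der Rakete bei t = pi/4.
Ausgehend von der Beschleunigung a(t) = 20·sin(2·t), nehmen wir 2 Ableitungen. Mit d/dt von a(t) finden wir j(t) = 40·cos(2·t). Mit d/dt von j(t) finden wir s(t) = -80·sin(2·t). Mit s(t) = -80·sin(2·t) und Einsetzen von t = pi/4, finden wir s = -80.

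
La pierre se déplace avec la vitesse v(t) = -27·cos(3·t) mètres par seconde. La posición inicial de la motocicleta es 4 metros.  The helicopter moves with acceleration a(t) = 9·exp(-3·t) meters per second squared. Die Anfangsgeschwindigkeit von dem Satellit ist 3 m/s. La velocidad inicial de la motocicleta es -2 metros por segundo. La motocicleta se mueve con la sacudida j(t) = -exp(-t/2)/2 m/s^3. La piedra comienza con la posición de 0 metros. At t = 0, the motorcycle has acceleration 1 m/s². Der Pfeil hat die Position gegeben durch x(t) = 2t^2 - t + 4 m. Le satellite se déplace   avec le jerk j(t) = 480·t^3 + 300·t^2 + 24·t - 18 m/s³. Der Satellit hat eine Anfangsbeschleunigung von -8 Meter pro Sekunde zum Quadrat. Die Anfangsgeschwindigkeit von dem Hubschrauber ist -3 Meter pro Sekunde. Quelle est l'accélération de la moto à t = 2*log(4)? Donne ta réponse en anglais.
We need to integrate our jerk equation j(t) = -exp(-t/2)/2 1 time. The antiderivative of jerk is acceleration. Using a(0) = 1, we get a(t) = exp(-t/2). We have acceleration a(t) = exp(-t/2). Substituting t = 2*log(4): a(2*log(4)) = 1/4.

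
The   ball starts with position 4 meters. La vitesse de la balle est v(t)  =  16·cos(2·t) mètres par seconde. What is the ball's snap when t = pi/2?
Starting from velocity v(t) = 16·cos(2·t), we take 3 derivatives. Taking d/dt of v(t), we find a(t) = -32·sin(2·t). The derivative of acceleration gives jerk: j(t) = -64·cos(2·t). Taking d/dt of j(t), we find s(t) = 128·sin(2·t). Using s(t) = 128·sin(2·t) and substituting t = pi/2, we find s = 0.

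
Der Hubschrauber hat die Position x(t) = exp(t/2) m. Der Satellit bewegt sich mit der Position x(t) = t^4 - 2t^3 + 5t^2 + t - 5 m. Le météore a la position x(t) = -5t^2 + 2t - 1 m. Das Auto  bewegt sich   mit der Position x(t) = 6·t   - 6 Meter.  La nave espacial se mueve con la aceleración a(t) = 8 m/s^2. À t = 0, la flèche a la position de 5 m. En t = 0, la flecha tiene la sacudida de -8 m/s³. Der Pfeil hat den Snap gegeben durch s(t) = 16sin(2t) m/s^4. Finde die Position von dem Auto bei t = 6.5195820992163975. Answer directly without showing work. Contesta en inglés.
At t = 6.5195820992163975, x = 33.1174925952984.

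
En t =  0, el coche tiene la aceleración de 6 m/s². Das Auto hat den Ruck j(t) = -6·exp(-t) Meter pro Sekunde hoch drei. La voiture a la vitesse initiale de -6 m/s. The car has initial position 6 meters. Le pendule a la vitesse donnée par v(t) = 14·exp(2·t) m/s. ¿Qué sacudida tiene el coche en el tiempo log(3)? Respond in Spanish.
De la ecuación de la sacudida j(t) = -6·exp(-t), sustituimos t = log(3) para obtener j = -2.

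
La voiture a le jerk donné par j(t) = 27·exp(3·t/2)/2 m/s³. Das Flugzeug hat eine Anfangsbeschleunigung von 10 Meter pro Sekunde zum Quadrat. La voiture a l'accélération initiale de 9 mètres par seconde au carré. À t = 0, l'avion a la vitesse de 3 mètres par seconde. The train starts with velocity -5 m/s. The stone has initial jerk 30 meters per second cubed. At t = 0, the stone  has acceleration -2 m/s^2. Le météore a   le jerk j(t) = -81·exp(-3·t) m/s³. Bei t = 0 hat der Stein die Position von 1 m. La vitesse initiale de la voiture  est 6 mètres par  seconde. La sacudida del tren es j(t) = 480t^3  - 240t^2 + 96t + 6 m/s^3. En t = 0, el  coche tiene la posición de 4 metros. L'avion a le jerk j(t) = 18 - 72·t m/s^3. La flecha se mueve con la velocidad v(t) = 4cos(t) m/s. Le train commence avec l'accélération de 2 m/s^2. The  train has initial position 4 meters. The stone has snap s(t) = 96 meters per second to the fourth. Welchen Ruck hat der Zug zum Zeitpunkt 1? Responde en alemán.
Wir haben den Ruck j(t) = 480·t^3 - 240·t^2 + 96·t + 6. Durch Einsetzen von t = 1: j(1) = 342.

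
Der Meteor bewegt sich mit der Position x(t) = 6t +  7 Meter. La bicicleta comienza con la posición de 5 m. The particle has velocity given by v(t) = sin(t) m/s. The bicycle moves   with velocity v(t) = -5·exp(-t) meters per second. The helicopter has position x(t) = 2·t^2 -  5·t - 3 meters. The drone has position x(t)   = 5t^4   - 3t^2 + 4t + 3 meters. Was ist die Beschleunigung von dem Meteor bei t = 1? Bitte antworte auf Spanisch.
Partiendo de la posición x(t) = 6·t + 7, tomamos 2 derivadas. Tomando d/dt de x(t), encontramos v(t) = 6. La derivada de la velocidad da la aceleración: a(t) = 0. De la ecuación de la aceleración a(t) = 0, sustituimos t = 1 para obtener a = 0.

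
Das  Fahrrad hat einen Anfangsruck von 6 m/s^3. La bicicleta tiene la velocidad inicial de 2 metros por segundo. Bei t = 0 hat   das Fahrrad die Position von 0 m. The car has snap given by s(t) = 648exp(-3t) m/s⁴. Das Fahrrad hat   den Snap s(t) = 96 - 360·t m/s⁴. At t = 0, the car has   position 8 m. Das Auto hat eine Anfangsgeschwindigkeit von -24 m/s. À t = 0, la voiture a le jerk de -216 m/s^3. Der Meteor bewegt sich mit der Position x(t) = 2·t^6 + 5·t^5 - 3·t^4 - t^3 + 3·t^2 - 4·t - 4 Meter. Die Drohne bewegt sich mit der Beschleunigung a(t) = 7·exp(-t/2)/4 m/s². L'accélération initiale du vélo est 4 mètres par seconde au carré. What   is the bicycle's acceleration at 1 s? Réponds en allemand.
Wir müssen unsere Gleichung für den Snap s(t) = 96 - 360·t 2-mal integrieren. Mit ∫s(t)dt und Anwendung von j(0) = 6, finden wir j(t) = -180·t^2 + 96·t + 6. Das Integral von dem Ruck ist die Beschleunigung. Mit a(0) = 4 erhalten wir a(t) = -60·t^3 + 48·t^2 + 6·t + 4. Wir haben die Beschleunigung a(t) = -60·t^3 + 48·t^2 + 6·t + 4. Durch Einsetzen von t = 1: a(1) = -2.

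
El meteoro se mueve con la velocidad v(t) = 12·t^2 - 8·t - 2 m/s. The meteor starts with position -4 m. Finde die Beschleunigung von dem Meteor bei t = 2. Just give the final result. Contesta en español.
La aceleración en t = 2 es a = 40.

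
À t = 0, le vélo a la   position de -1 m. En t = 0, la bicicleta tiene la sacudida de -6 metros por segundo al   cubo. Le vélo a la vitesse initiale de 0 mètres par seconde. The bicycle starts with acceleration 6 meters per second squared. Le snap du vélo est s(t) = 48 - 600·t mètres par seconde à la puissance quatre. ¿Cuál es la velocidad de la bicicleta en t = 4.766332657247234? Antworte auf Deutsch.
Ausgehend von dem Snap s(t) = 48 - 600·t, nehmen wir 3 Stammfunktionen. Durch Integration von dem Snap und Verwendung der Anfangsbedingung j(0) = -6, erhalten wir j(t) = -300·t^2 + 48·t - 6. Durch Integration von dem Ruck und Verwendung der Anfangsbedingung a(0) = 6, erhalten wir a(t) = -100·t^3 + 24·t^2 - 6·t + 6. Die Stammfunktion von der Beschleunigung ist die Geschwindigkeit. Mit v(0) = 0 erhalten wir v(t) = t·(-25·t^3 + 8·t^2 - 3·t + 6). Mit v(t) = t·(-25·t^3 + 8·t^2 - 3·t + 6) und Einsetzen von t = 4.766332657247234, finden wir v = -12075.9113850645.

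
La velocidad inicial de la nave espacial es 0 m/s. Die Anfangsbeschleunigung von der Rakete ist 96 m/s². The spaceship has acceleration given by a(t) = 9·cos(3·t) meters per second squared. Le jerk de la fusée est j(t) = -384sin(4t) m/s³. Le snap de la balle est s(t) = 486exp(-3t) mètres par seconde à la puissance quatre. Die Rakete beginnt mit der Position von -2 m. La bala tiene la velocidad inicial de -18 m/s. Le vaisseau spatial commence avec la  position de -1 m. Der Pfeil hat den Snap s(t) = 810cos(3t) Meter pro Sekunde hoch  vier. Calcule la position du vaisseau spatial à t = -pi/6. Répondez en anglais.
To find the answer, we compute 2 antiderivatives of a(t) = 9·cos(3·t). The antiderivative of acceleration, with v(0) = 0, gives velocity: v(t) = 3·sin(3·t). The integral of velocity, with x(0) = -1, gives position: x(t) = -cos(3·t). Using x(t) = -cos(3·t) and substituting t = -pi/6, we find x = 0.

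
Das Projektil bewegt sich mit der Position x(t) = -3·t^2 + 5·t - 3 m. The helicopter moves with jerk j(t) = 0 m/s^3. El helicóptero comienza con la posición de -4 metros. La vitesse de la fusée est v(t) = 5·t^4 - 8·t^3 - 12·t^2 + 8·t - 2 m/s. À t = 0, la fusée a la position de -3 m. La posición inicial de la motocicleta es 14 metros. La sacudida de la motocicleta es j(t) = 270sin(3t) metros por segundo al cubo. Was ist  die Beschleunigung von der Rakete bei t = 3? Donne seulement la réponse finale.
Die Antwort ist 260.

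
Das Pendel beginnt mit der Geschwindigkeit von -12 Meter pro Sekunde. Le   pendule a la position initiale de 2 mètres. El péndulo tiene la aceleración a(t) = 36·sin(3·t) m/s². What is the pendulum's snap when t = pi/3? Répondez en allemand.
Wir müssen unsere Gleichung für die Beschleunigung a(t) = 36·sin(3·t) 2-mal ableiten. Mit d/dt von a(t) finden wir j(t) = 108·cos(3·t). Die Ableitung von dem Ruck ergibt den Snap: s(t) = -324·sin(3·t). Aus der Gleichung für den Snap s(t) = -324·sin(3·t), setzen wir t = pi/3 ein und erhalten s = 0.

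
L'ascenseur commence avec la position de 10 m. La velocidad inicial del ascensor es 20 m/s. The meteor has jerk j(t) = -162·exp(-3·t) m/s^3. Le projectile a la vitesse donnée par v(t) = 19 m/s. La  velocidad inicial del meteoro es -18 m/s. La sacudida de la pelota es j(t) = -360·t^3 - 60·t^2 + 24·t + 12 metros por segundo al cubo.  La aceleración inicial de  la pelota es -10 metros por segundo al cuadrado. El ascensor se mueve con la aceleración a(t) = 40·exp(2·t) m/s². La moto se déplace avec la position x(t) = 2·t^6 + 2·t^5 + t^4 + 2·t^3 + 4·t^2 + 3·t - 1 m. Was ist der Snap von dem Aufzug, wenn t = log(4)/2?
Um dies zu lösen, müssen wir 2 Ableitungen unserer Gleichung für die Beschleunigung a(t) = 40·exp(2·t) nehmen. Mit d/dt von a(t) finden wir j(t) = 80·exp(2·t). Mit d/dt von j(t) finden wir s(t) = 160·exp(2·t). Wir haben den Snap s(t) = 160·exp(2·t). Durch Einsetzen von t = log(4)/2: s(log(4)/2) = 640.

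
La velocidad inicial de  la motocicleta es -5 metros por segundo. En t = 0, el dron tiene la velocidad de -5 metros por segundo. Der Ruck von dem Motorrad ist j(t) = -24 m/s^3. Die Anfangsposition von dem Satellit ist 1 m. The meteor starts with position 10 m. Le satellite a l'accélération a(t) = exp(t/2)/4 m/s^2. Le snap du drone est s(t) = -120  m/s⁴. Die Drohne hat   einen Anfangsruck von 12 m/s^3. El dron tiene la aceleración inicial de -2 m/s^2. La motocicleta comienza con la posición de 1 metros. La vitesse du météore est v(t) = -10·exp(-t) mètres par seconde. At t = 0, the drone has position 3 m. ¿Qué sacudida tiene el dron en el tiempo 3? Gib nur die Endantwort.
En t = 3, j = -348.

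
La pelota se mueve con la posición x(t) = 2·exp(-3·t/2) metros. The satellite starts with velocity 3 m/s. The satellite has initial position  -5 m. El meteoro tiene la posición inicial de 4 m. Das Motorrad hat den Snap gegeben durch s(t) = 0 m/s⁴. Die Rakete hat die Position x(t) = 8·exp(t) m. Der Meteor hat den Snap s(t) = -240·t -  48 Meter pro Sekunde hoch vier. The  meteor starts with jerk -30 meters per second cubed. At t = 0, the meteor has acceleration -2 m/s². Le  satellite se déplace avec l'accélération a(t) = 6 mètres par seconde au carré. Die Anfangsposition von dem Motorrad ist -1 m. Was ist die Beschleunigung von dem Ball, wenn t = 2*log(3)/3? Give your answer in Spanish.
Debemos derivar nuestra ecuación de la posición x(t) = 2·exp(-3·t/2) 2 veces. La derivada de la posición da la velocidad: v(t) = -3·exp(-3·t/2). Derivando la velocidad, obtenemos la aceleración: a(t) = 9·exp(-3·t/2)/2. Tenemos la aceleración a(t) = 9·exp(-3·t/2)/2. Sustituyendo t = 2*log(3)/3: a(2*log(3)/3) = 3/2.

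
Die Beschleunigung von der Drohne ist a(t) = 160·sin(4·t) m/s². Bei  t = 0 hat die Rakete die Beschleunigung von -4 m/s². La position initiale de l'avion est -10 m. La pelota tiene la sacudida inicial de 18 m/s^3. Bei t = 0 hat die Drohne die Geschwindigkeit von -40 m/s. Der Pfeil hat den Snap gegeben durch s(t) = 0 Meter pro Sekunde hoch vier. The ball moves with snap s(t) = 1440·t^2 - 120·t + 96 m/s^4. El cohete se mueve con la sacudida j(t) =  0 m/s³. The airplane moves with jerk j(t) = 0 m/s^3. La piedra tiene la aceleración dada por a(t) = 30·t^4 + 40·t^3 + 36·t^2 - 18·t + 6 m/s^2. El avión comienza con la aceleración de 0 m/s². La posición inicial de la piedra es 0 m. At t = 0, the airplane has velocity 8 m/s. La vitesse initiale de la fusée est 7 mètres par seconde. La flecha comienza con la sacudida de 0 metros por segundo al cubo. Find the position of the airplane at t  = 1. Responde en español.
Para resolver esto, necesitamos tomar 3 antiderivadas de nuestra ecuación de la sacudida j(t) = 0. La antiderivada de la sacudida es la aceleración. Usando a(0) = 0, obtenemos a(t) = 0. Integrando la aceleración y usando la condición inicial v(0) = 8, obtenemos v(t) = 8. La integral de la velocidad es la posición. Usando x(0) = -10, obtenemos x(t) = 8·t - 10. Usando x(t) = 8·t - 10 y sustituyendo t = 1, encontramos x = -2.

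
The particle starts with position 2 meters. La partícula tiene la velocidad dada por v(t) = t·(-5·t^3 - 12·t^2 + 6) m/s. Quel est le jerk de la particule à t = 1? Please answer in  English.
To solve this, we need to take 2 derivatives of our velocity equation v(t) = t·(-5·t^3 - 12·t^2 + 6). Taking d/dt of v(t), we find a(t) = -5·t^3 - 12·t^2 + t·(-15·t^2 - 24·t) + 6. The derivative of acceleration gives jerk: j(t) = -30·t^2 + t·(-30·t - 24) - 48·t. We have jerk j(t) = -30·t^2 + t·(-30·t - 24) - 48·t. Substituting t = 1: j(1) = -132.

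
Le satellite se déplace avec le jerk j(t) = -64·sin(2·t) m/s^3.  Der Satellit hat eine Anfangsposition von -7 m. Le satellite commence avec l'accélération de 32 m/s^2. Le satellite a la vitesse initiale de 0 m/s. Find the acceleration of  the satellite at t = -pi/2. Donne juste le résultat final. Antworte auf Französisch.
a(-pi/2) = -32.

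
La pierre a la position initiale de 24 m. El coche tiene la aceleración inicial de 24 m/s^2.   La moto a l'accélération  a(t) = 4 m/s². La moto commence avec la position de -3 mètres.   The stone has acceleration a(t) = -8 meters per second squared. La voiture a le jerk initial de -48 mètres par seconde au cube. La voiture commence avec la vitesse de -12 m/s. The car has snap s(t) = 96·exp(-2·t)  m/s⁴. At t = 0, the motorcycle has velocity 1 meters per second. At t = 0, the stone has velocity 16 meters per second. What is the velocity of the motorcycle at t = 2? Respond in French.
Nous devons trouver l'intégrale de notre équation de l'accélération a(t) = 4 1 fois. En prenant ∫a(t)dt et en appliquant v(0) = 1, nous trouvons v(t) = 4·t + 1. Nous avons la vitesse v(t) = 4·t + 1. En substituant t = 2: v(2) = 9.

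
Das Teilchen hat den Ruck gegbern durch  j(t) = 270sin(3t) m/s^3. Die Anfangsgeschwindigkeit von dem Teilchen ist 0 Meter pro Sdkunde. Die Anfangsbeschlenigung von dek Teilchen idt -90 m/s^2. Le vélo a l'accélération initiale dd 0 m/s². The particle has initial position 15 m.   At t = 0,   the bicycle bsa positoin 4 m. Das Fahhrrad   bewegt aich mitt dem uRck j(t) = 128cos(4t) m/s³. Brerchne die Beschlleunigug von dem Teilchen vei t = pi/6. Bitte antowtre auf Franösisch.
Pour résoudre ceci, nous devons prendre 1 intégrale de notre équation du jerk j(t) = 270·sin(3·t). La primitive du jerk, avec a(0) = -90, donne l'accélération: a(t) = -90·cos(3·t). De l'équation de l'accélération a(t) = -90·cos(3·t), nous substituons t = pi/6 pour obtenir a = 0.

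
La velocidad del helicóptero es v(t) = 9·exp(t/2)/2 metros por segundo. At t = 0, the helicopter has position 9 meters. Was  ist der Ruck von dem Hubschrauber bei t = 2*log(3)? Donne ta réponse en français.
Pour résoudre ceci, nous devons prendre 2 dérivées de notre équation de la vitesse v(t) = 9·exp(t/2)/2. En prenant d/dt de v(t), nous trouvons a(t) = 9·exp(t/2)/4. En dérivant l'accélération, nous obtenons le jerk: j(t) = 9·exp(t/2)/8. En utilisant j(t) = 9·exp(t/2)/8 et en substituant t = 2*log(3), nous trouvons j = 27/8.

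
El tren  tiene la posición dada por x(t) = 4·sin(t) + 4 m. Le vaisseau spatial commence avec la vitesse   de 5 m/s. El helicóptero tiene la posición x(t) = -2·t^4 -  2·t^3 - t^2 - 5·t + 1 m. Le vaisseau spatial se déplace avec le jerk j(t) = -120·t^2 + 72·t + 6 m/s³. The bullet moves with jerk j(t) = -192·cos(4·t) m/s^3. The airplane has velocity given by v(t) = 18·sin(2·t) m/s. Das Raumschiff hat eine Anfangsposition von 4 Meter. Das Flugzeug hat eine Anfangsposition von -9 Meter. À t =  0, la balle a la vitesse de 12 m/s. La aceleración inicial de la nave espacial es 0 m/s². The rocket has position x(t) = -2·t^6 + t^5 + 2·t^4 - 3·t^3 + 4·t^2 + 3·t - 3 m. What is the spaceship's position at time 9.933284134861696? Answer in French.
En partant du jerk j(t) = -120·t^2 + 72·t + 6, nous prenons 3 intégrales. En intégrant le jerk et en utilisant la condition initiale a(0) = 0, nous obtenons a(t) = 2·t·(-20·t^2 + 18·t + 3). La primitive de l'accélération, avec v(0) = 5, donne la vitesse: v(t) = -10·t^4 + 12·t^3 + 3·t^2 + 5. En intégrant la vitesse et en utilisant la condition initiale x(0) = 4, nous obtenons x(t) = -2·t^5 + 3·t^4 + t^3 + 5·t + 4. En utilisant x(t) = -2·t^5 + 3·t^4 + t^3 + 5·t + 4 et en substituant t = 9.933284134861696, nous trouvons x = -163175.670942561.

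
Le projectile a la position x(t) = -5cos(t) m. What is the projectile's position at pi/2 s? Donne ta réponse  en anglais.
Using x(t) = -5·cos(t) and substituting t = pi/2, we find x = 0.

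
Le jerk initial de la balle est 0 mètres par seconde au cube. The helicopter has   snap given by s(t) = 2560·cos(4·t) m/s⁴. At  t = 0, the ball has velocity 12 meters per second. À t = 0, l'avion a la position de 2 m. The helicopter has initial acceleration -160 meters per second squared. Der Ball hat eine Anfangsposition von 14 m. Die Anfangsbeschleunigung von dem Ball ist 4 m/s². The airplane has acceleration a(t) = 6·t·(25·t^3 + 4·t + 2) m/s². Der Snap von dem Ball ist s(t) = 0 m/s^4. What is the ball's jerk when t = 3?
To solve this, we need to take 1 antiderivative of our snap equation s(t) = 0. The integral of snap is jerk. Using j(0) = 0, we get j(t) = 0. We have jerk j(t) = 0. Substituting t = 3: j(3) = 0.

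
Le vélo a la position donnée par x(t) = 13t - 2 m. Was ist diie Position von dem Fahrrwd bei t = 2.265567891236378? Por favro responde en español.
Tenemos la posición x(t) = 13·t - 2. Sustituyendo t = 2.265567891236378: x(2.265567891236378) = 27.4523825860729.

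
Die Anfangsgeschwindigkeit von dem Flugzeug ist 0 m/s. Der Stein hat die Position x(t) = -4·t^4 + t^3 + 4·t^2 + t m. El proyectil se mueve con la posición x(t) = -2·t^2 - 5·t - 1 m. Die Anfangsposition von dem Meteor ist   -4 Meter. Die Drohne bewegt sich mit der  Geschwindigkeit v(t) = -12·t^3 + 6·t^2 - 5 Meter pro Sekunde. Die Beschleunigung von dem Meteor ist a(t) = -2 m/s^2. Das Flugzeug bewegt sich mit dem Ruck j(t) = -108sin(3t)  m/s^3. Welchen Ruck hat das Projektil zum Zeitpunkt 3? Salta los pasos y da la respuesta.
j(3) = 0.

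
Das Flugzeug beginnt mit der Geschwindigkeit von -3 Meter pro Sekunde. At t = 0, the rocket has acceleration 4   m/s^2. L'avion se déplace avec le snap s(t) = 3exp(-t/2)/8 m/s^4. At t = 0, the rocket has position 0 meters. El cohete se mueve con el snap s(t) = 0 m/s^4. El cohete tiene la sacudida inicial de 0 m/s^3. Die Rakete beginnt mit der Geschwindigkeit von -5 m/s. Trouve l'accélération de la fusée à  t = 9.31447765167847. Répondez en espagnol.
Partiendo del snap s(t) = 0, tomamos 2 antiderivadas. Integrando el snap y usando la condición inicial j(0) = 0, obtenemos j(t) = 0. La integral de la sacudida, con a(0) = 4, da la aceleración: a(t) = 4. Usando a(t) = 4 y sustituyendo t = 9.31447765167847, encontramos a = 4.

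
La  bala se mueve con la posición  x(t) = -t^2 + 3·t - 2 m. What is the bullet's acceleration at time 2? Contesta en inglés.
Starting from position x(t) = -t^2 + 3·t - 2, we take 2 derivatives. Differentiating position, we get velocity: v(t) = 3 - 2·t. The derivative of velocity gives acceleration: a(t) = -2. We have acceleration a(t) = -2. Substituting t = 2: a(2) = -2.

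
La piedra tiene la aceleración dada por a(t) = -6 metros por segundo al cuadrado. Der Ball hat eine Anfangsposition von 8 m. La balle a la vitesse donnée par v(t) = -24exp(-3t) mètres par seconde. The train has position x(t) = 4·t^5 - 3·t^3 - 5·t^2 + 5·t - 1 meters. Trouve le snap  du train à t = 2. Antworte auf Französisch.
Nous devons dériver notre équation de la position x(t) = 4·t^5 - 3·t^3 - 5·t^2 + 5·t - 1 4 fois. En prenant d/dt de x(t), nous trouvons v(t) = 20·t^4 - 9·t^2 - 10·t + 5. En prenant d/dt de v(t), nous trouvons a(t) = 80·t^3 - 18·t - 10. En dérivant l'accélération, nous obtenons le jerk: j(t) = 240·t^2 - 18. En dérivant le jerk, nous obtenons le snap: s(t) = 480·t. En utilisant s(t) = 480·t et en substituant t = 2, nous trouvons s = 960.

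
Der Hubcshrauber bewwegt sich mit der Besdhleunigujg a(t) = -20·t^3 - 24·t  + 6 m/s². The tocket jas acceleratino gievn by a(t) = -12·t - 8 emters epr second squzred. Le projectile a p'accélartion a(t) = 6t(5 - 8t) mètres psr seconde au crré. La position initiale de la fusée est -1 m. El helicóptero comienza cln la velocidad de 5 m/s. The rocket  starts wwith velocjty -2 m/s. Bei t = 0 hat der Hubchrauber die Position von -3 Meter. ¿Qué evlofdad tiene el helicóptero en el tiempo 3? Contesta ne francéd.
En partant de l'accélération a(t) = -20·t^3 - 24·t + 6, nous prenons 1 primitive. En prenant ∫a(t)dt et en appliquant v(0) = 5, nous trouvons v(t) = -5·t^4 - 12·t^2 + 6·t + 5. Nous avons la vitesse v(t) = -5·t^4 - 12·t^2 + 6·t + 5. En substituant t = 3: v(3) = -490.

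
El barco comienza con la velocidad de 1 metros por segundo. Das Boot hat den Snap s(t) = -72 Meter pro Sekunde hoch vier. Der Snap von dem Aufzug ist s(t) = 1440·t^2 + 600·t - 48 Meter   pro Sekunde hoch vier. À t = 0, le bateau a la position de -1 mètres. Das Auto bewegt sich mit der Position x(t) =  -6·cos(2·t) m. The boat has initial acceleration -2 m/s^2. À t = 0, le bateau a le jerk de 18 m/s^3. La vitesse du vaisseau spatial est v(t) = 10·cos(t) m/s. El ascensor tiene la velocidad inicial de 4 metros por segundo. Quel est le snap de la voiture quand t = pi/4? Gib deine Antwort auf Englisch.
To solve this, we need to take 4 derivatives of our position equation x(t) = -6·cos(2·t). The derivative of position gives velocity: v(t) = 12·sin(2·t). The derivative of velocity gives acceleration: a(t) = 24·cos(2·t). Differentiating acceleration, we get jerk: j(t) = -48·sin(2·t). Taking d/dt of j(t), we find s(t) = -96·cos(2·t). From the given snap equation s(t) = -96·cos(2·t), we substitute t = pi/4 to get s = 0.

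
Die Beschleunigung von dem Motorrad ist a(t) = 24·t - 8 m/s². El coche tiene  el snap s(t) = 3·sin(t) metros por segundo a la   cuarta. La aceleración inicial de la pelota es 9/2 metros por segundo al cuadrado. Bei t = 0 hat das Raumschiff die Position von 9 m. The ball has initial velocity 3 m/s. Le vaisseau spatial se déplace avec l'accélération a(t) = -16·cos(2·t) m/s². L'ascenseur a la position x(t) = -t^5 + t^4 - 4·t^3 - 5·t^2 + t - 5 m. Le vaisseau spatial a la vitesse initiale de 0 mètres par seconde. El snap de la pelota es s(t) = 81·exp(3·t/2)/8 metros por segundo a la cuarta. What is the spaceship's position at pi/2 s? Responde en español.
Necesitamos integrar nuestra ecuación de la aceleración a(t) = -16·cos(2·t) 2 veces. Integrando la aceleración y usando la condición inicial v(0) = 0, obtenemos v(t) = -8·sin(2·t). La antiderivada de la velocidad, con x(0) = 9, da la posición: x(t) = 4·cos(2·t) + 5. Tenemos la posición x(t) = 4·cos(2·t) + 5. Sustituyendo t = pi/2: x(pi/2) = 1.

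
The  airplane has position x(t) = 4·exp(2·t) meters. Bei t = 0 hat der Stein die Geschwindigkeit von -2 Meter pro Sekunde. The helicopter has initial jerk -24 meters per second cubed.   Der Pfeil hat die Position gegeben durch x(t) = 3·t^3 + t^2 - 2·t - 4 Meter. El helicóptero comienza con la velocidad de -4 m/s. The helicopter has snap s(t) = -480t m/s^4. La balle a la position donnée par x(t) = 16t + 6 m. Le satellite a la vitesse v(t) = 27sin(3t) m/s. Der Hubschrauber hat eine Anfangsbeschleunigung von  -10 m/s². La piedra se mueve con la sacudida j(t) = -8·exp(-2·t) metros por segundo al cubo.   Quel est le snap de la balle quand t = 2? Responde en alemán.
Ausgehend von der Position x(t) = 16·t + 6, nehmen wir 4 Ableitungen. Durch Ableiten von der Position erhalten wir die Geschwindigkeit: v(t) = 16. Mit d/dt von v(t) finden wir a(t) = 0. Durch Ableiten von der Beschleunigung erhalten wir den Ruck: j(t) = 0. Durch Ableiten von dem Ruck erhalten wir den Snap: s(t) = 0. Aus der Gleichung für den Snap s(t) = 0, setzen wir t = 2 ein und erhalten s = 0.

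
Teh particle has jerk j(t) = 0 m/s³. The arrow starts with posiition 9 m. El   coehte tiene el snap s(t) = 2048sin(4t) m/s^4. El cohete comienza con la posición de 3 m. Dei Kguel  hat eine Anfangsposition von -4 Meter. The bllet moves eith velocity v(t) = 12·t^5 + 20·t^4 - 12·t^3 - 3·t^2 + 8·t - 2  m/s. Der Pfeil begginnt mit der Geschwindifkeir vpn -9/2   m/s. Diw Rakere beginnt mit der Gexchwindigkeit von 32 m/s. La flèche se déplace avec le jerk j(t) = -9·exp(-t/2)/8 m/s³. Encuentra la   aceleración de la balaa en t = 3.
Debemos derivar nuestra ecuación de la velocidad v(t) = 12·t^5 + 20·t^4 - 12·t^3 - 3·t^2 + 8·t - 2 1 vez. Derivando la velocidad, obtenemos la aceleración: a(t) = 60·t^4 + 80·t^3 - 36·t^2 - 6·t + 8. Tenemos la aceleración a(t) = 60·t^4 + 80·t^3 - 36·t^2 - 6·t + 8. Sustituyendo t = 3: a(3) = 6686.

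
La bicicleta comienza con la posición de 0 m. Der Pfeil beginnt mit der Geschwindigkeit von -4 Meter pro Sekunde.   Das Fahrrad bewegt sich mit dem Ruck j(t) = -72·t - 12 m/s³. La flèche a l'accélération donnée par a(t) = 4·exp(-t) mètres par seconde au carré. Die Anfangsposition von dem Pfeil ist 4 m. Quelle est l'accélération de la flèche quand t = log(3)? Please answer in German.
Mit a(t) = 4·exp(-t) und Einsetzen von t = log(3), finden wir a = 4/3.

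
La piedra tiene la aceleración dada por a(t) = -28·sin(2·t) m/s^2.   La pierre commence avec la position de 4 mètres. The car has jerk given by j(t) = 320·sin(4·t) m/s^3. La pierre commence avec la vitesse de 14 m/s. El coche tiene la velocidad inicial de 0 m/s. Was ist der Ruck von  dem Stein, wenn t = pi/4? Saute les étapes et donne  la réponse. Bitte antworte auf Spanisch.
j(pi/4) = 0.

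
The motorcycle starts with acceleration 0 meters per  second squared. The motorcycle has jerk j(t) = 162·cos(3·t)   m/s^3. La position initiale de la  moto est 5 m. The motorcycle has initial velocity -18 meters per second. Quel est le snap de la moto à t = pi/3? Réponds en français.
Pour résoudre ceci, nous devons prendre 1 dérivée de notre équation du jerk j(t) = 162·cos(3·t). En prenant d/dt de j(t), nous trouvons s(t) = -486·sin(3·t). En utilisant s(t) = -486·sin(3·t) et en substituant t = pi/3, nous trouvons s = 0.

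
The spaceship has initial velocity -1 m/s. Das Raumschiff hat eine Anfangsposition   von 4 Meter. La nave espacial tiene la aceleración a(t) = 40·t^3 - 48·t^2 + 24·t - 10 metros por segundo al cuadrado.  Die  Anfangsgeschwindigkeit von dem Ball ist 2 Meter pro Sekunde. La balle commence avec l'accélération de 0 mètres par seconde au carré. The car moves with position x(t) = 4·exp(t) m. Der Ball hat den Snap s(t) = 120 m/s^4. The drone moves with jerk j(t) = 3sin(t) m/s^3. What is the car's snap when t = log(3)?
To solve this, we need to take 4 derivatives of our position equation x(t) = 4·exp(t). Differentiating position, we get velocity: v(t) = 4·exp(t). Differentiating velocity, we get acceleration: a(t) = 4·exp(t). The derivative of acceleration gives jerk: j(t) = 4·exp(t). Taking d/dt of j(t), we find s(t) = 4·exp(t). Using s(t) = 4·exp(t) and substituting t = log(3), we find s = 12.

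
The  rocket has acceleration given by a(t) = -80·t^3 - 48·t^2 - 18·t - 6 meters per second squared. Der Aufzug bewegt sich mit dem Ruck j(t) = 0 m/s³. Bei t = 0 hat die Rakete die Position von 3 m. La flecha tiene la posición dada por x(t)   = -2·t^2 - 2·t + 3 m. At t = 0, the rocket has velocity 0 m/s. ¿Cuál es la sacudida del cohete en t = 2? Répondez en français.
En partant de l'accélération a(t) = -80·t^3 - 48·t^2 - 18·t - 6, nous prenons 1 dérivée. En prenant d/dt de a(t), nous trouvons j(t) = -240·t^2 - 96·t - 18. En utilisant j(t) = -240·t^2 - 96·t - 18 et en substituant t = 2, nous trouvons j = -1170.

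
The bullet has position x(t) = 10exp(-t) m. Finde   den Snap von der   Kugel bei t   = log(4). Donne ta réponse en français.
Pour résoudre ceci, nous devons prendre 4 dérivées de notre équation de la position x(t) = 10·exp(-t). En prenant d/dt de x(t), nous trouvons v(t) = -10·exp(-t). En dérivant la vitesse, nous obtenons l'accélération: a(t) = 10·exp(-t). En prenant d/dt de a(t), nous trouvons j(t) = -10·exp(-t). En dérivant le jerk, nous obtenons le snap: s(t) = 10·exp(-t). Nous avons le snap s(t) = 10·exp(-t). En substituant t = log(4): s(log(4)) = 5/2.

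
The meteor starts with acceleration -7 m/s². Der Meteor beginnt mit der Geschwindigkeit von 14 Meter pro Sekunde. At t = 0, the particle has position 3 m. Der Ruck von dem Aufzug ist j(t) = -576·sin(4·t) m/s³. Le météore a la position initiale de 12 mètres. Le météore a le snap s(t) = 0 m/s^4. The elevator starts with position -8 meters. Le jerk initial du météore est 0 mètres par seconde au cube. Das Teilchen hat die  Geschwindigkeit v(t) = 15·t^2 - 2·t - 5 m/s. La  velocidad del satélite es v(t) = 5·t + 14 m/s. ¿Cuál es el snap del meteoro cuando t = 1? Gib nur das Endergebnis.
La respuesta es 0.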